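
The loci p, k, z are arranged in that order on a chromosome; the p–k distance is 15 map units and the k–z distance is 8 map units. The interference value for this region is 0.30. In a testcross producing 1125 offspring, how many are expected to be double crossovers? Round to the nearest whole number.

9

Map distances give recombination frequencies of 0.150 and 0.080 for the two intervals.
With interference 0.30 (so coincidence = 0.70), expected double-crossover frequency = 0.150 × 0.080 × 0.70 = 0.00840.
Expected number = 0.00840 × 1125 = 9.45 ≈ 9.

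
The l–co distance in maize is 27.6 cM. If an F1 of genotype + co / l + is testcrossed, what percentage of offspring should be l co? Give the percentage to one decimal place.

A map distance of 27.6 cM corresponds to a recombination frequency of 0.276.
The F1 is + co / l +, so l co is a recombinant gamete class with expected frequency r/2 = 0.276/2 = 0.1380.
That is 0.1380 = 13.8% of the progeny.

13.8%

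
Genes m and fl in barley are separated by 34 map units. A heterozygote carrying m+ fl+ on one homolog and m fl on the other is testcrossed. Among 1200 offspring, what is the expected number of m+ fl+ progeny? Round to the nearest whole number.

A map distance of 34 map units corresponds to a recombination frequency of 0.340.
The F1 is m+ fl+ / m fl, so m+ fl+ is a parental gamete class with expected frequency (1 − r)/2 = 0.660/2 = 0.3300.
Expected number = 0.3300 × 1200 = 396.00 ≈ 396.

396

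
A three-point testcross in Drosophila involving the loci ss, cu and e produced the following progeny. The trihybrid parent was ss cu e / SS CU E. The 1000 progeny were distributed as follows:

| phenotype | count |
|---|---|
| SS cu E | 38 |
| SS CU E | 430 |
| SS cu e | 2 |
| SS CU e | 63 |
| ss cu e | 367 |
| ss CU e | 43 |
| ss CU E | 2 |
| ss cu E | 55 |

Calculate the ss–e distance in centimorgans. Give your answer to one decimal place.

The two rarest classes, SS cu e and ss CU E, are the double crossovers. Comparing them with the parentals, only the ss allele has switched, so ss is the middle locus and the order is e – ss – cu.
Crossovers in the e–ss interval produce the single-crossover classes ss cu E and SS CU e (55 + 63 = 118) plus the double crossovers (4).
RF(e–ss) = (118 + 4) / 1000 = 122/1000 = 0.1220 → 12.2 centimorgans.

12.2 centimorgans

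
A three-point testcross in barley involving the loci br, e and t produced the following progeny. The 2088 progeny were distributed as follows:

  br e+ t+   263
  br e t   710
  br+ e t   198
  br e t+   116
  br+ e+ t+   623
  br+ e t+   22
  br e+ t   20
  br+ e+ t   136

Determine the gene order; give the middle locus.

e

The two most frequent reciprocal classes, br+ e+ t+ and br e t, are the parental types, so the F1 was br+ e+ t+ / br e t.
The two rarest classes, br+ e t+ and br e+ t, are the double crossovers. Comparing them with the parentals, only the e allele has switched, so e is the middle locus and the order is t – e – br.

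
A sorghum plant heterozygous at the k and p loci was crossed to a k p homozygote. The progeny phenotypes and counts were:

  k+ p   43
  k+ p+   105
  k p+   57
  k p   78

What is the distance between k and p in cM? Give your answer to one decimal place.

The two most frequent classes, k+ p+ (105) and k p (78), are the parental types, so the F1 was k+ p+ / k p.
The recombinant classes are k+ p and k p+: 43 + 57 = 100.
Recombination frequency = 100/283 = 0.3534 ≈ 35.3%, i.e. 35.3 cM.

35.3 cM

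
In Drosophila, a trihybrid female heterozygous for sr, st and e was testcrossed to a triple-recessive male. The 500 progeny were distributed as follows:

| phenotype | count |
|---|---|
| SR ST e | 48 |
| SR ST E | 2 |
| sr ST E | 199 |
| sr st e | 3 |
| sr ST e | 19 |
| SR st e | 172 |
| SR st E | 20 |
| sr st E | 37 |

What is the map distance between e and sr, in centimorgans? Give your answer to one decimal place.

8.8 centimorgans

The two most frequent reciprocal classes, SR st e and sr ST E, are the parental types, so the F1 was SR st e / sr ST E.
The two rarest classes, sr st e and SR ST E, are the double crossovers. Comparing them with the parentals, only the sr allele has switched, so sr is the middle locus and the order is st – sr – e.
Crossovers in the sr–e interval produce the single-crossover classes SR st E and sr ST e (20 + 19 = 39) plus the double crossovers (5).
RF(sr–e) = (39 + 5) / 500 = 44/500 = 0.0880 → 8.8 centimorgans.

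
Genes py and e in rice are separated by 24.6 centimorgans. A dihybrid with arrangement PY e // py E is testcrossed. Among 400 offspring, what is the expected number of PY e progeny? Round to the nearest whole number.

A map distance of 24.6 centimorgans corresponds to a recombination frequency of 0.246.
The F1 is PY e / py E, so PY e is a parental gamete class with expected frequency (1 − r)/2 = 0.754/2 = 0.3770.
Expected number = 0.3770 × 400 = 150.80 ≈ 151.

151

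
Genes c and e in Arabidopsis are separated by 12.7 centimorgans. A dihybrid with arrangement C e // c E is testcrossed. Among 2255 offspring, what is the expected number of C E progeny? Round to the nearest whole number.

A map distance of 12.7 centimorgans corresponds to a recombination frequency of 0.127.
The F1 is C e / c E, so C E is a recombinant gamete class with expected frequency r/2 = 0.127/2 = 0.0635.
Expected number = 0.0635 × 2255 = 143.19 ≈ 143.

143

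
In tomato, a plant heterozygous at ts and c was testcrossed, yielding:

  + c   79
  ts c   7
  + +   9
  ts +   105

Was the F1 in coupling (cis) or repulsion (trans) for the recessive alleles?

The two most frequent classes are + c (79) and ts + (105); these are the parental (non-recombinant) types.
So the F1 carried + c on one chromosome and ts + on the other — the recessive alleles are on opposite chromosomes (trans / repulsion).

trans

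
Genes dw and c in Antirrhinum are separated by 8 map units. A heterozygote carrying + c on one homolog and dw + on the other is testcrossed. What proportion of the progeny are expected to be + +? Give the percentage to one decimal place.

A map distance of 8 map units corresponds to a recombination frequency of 0.080.
The F1 is + c / dw +, so + + is a recombinant gamete class with expected frequency r/2 = 0.080/2 = 0.0400.
That is 0.0400 = 4.0% of the progeny.

4.0%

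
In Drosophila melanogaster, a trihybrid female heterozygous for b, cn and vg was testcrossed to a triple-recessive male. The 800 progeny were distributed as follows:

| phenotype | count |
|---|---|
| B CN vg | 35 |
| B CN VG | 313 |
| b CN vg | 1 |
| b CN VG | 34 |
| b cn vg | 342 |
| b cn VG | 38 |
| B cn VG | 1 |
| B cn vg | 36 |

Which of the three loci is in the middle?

cn

The two most frequent reciprocal classes, B CN VG and b cn vg, are the parental types, so the F1 was B CN VG / b cn vg.
The two rarest classes, B cn VG and b CN vg, are the double crossovers. Comparing them with the parentals, only the cn allele has switched, so cn is the middle locus and the order is vg – cn – b.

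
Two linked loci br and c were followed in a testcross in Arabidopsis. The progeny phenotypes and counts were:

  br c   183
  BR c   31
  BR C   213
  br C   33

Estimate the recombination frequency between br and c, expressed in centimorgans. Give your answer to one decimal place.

The two most frequent classes, BR C (213) and br c (183), are the parental types, so the F1 was BR C / br c.
The recombinant classes are BR c and br C: 31 + 33 = 64.
Recombination frequency = 64/460 = 0.1391 ≈ 13.9%, i.e. 13.9 centimorgans.

13.9 centimorgans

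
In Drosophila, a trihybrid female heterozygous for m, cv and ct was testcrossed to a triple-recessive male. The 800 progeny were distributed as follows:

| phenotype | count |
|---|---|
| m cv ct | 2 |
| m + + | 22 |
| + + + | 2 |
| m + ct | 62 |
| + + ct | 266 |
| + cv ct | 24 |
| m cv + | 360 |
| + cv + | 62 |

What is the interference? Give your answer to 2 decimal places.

0.50

The two most frequent reciprocal classes, + + ct and m cv +, are the parental types, so the F1 was + + ct / m cv +.
The two rarest classes, + + + and m cv ct, are the double crossovers. Comparing them with the parentals, only the ct allele has switched, so ct is the middle locus and the order is cv – ct – m.
cv–ct: (46 + 4)/800 = 0.0625; ct–m: (124 + 4)/800 = 0.1600.
Expected DCO frequency = 0.0625 × 0.1600 ≈ 0.01000; observed = 4/800 ≈ 0.00500.
Coefficient of coincidence = 0.00500/0.01000 ≈ 0.50; interference = 1 − 0.50 = 0.50.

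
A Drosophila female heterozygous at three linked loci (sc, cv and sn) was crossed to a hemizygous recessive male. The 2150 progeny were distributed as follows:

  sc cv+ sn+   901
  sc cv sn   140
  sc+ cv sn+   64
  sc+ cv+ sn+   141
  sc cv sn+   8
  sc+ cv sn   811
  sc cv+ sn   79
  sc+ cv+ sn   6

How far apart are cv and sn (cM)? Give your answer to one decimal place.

The two most frequent reciprocal classes, sc cv+ sn+ and sc+ cv sn, are the parental types, so the F1 was sc cv+ sn+ / sc+ cv sn.
The two rarest classes, sc cv sn+ and sc+ cv+ sn, are the double crossovers. Comparing them with the parentals, only the cv allele has switched, so cv is the middle locus and the order is sc – cv – sn.
Crossovers in the cv–sn interval produce the single-crossover classes sc cv+ sn and sc+ cv sn+ (79 + 64 = 143) plus the double crossovers (14).
RF(cv–sn) = (143 + 14) / 2150 = 157/2150 = 0.0730 → 7.3 cM.

7.3 cM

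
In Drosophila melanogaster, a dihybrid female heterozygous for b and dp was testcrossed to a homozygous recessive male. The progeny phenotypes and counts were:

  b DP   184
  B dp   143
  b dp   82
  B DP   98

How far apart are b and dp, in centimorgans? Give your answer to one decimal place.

The two most frequent classes, B dp (143) and b DP (184), are the parental types, so the F1 was B dp / b DP.
The recombinant classes are B DP and b dp: 98 + 82 = 180.
Recombination frequency = 180/507 = 0.3550 ≈ 35.5%, i.e. 35.5 centimorgans.

35.5 centimorgans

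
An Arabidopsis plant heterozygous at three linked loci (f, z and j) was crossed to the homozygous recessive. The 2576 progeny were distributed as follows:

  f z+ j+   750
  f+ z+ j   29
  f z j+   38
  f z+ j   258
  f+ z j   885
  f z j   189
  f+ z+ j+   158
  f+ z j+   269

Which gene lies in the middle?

z

The two most frequent reciprocal classes, f+ z j and f z+ j+, are the parental types, so the F1 was f+ z j / f z+ j+.
The two rarest classes, f+ z+ j and f z j+, are the double crossovers. Comparing them with the parentals, only the z allele has switched, so z is the middle locus and the order is f – z – j.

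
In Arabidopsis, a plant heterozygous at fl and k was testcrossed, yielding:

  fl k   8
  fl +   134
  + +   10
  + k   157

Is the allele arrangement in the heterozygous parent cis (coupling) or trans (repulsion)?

The two most frequent classes are + k (157) and fl + (134); these are the parental (non-recombinant) types.
So the F1 carried + k on one chromosome and fl + on the other — the recessive alleles are on opposite chromosomes (trans / repulsion).

trans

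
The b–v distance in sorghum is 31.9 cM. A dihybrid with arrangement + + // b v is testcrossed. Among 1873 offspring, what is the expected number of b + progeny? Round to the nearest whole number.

A map distance of 31.9 cM corresponds to a recombination frequency of 0.319.
The F1 is + + / b v, so b + is a recombinant gamete class with expected frequency r/2 = 0.319/2 = 0.1595.
Expected number = 0.1595 × 1873 = 298.74 ≈ 299.

299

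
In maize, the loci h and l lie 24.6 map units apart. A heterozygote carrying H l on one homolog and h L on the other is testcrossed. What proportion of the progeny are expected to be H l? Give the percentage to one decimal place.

37.7%

A map distance of 24.6 map units corresponds to a recombination frequency of 0.246.
The F1 is H l / h L, so H l is a parental gamete class with expected frequency (1 − r)/2 = 0.754/2 = 0.3770.
That is 0.3770 = 37.7% of the progeny.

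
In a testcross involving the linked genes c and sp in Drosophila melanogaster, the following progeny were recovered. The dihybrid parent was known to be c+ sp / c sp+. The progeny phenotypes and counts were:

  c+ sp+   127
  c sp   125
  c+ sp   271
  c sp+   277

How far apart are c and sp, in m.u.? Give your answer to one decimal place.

31.5 m.u.

The recombinant classes are c+ sp+ and c sp: 127 + 125 = 252.
Recombination frequency = 252/800 = 0.3150 ≈ 31.5%, i.e. 31.5 m.u.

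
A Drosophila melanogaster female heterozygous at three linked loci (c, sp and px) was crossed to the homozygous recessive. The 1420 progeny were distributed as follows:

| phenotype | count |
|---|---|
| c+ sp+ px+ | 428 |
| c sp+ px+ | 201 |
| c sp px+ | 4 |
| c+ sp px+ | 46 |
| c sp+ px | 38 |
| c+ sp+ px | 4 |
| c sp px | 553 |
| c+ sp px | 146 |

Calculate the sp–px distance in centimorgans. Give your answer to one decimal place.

The two most frequent reciprocal classes, c+ sp+ px+ and c sp px, are the parental types, so the F1 was c+ sp+ px+ / c sp px.
The two rarest classes, c+ sp+ px and c sp px+, are the double crossovers. Comparing them with the parentals, only the px allele has switched, so px is the middle locus and the order is sp – px – c.
Crossovers in the sp–px interval produce the single-crossover classes c+ sp px+ and c sp+ px (46 + 38 = 84) plus the double crossovers (8).
RF(sp–px) = (84 + 8) / 1420 = 92/1420 = 0.0648 → 6.5 centimorgans.

6.5 centimorgans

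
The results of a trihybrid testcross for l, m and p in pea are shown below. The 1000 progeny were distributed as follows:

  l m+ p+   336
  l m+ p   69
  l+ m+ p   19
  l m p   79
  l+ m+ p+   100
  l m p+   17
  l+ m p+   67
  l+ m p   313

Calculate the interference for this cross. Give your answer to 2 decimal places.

0.03

The two most frequent reciprocal classes, l m+ p+ and l+ m p, are the parental types, so the F1 was l m+ p+ / l+ m p.
The two rarest classes, l m p+ and l+ m+ p, are the double crossovers. Comparing them with the parentals, only the m allele has switched, so m is the middle locus and the order is p – m – l.
p–m: (136 + 36)/1000 = 0.1720; m–l: (179 + 36)/1000 = 0.2150.
Expected DCO frequency = 0.1720 × 0.2150 ≈ 0.03698; observed = 36/1000 ≈ 0.03600.
Coefficient of coincidence = 0.03600/0.03698 ≈ 0.97; interference = 1 − 0.97 = 0.03.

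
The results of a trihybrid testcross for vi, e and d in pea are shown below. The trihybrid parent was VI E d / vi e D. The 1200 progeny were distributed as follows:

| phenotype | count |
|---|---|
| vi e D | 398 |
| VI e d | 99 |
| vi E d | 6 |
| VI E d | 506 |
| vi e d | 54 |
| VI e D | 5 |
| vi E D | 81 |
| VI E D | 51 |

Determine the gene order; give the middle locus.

vi

The two rarest classes, vi E d and VI e D, are the double crossovers. Comparing them with the parentals, only the vi allele has switched, so vi is the middle locus and the order is e – vi – d.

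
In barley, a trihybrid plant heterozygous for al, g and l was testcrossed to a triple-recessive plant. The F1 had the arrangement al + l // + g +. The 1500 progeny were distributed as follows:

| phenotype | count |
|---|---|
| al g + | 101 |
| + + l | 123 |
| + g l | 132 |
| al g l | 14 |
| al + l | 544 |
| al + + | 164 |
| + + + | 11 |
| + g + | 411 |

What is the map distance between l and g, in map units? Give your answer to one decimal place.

The two rarest classes, al g l and + + +, are the double crossovers. Comparing them with the parentals, only the g allele has switched, so g is the middle locus and the order is l – g – al.
Crossovers in the l–g interval produce the single-crossover classes al + + and + g l (164 + 132 = 296) plus the double crossovers (25).
RF(l–g) = (296 + 25) / 1500 = 321/1500 = 0.2140 → 21.4 map units.

21.4 map units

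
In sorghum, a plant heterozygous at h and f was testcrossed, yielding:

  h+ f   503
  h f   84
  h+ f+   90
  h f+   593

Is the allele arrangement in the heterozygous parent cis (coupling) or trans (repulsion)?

trans

The two most frequent classes are h+ f (503) and h f+ (593); these are the parental (non-recombinant) types.
So the F1 carried h+ f on one chromosome and h f+ on the other — the recessive alleles are on opposite chromosomes (trans / repulsion).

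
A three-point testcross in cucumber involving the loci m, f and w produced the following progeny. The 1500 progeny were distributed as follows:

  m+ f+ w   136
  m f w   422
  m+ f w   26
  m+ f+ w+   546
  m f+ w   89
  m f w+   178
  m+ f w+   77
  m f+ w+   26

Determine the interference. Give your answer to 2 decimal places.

The two most frequent reciprocal classes, m f w and m+ f+ w+, are the parental types, so the F1 was m f w / m+ f+ w+.
The two rarest classes, m+ f w and m f+ w+, are the double crossovers. Comparing them with the parentals, only the m allele has switched, so m is the middle locus and the order is f – m – w.
f–m: (166 + 52)/1500 = 0.1453; m–w: (314 + 52)/1500 = 0.2440.
Expected DCO frequency = 0.1453 × 0.2440 ≈ 0.03545; observed = 52/1500 ≈ 0.03467.
Coefficient of coincidence = 0.03467/0.03545 ≈ 0.98; interference = 1 − 0.98 = 0.02.

0.02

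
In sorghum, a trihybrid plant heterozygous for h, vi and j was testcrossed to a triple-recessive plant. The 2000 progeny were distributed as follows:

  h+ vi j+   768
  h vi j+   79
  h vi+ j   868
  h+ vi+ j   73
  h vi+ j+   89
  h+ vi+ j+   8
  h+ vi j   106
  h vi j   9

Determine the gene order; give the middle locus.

The two most frequent reciprocal classes, h+ vi j+ and h vi+ j, are the parental types, so the F1 was h+ vi j+ / h vi+ j.
The two rarest classes, h+ vi+ j+ and h vi j, are the double crossovers. Comparing them with the parentals, only the vi allele has switched, so vi is the middle locus and the order is j – vi – h.

vi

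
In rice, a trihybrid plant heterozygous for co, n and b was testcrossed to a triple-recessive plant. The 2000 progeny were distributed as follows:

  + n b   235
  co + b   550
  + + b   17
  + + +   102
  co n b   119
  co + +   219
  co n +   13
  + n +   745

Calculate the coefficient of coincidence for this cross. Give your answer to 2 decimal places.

0.49

The two most frequent reciprocal classes, co + b and + n +, are the parental types, so the F1 was co + b / + n +.
The two rarest classes, + + b and co n +, are the double crossovers. Comparing them with the parentals, only the co allele has switched, so co is the middle locus and the order is b – co – n.
b–co: (454 + 30)/2000 = 0.2420; co–n: (221 + 30)/2000 = 0.1255.
Expected DCO frequency = 0.2420 × 0.1255 ≈ 0.03037; observed = 30/2000 ≈ 0.01500.
Coefficient of coincidence = 0.01500/0.03037 ≈ 0.49.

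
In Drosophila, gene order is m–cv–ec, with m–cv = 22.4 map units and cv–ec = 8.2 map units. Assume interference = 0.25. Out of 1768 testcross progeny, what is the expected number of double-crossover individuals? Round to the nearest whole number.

Map distances give recombination frequencies of 0.224 and 0.082 for the two intervals.
With interference 0.25 (so coincidence = 0.75), expected double-crossover frequency = 0.224 × 0.082 × 0.75 = 0.01378.
Expected number = 0.01378 × 1768 = 24.36 ≈ 24.

24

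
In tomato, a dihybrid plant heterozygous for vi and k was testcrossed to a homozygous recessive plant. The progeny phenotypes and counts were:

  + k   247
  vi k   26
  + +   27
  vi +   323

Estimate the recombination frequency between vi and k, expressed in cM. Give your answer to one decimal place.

8.5 cM

The two most frequent classes, + k (247) and vi + (323), are the parental types, so the F1 was + k / vi +.
The recombinant classes are + + and vi k: 27 + 26 = 53.
Recombination frequency = 53/623 = 0.0851 ≈ 8.5%, i.e. 8.5 cM.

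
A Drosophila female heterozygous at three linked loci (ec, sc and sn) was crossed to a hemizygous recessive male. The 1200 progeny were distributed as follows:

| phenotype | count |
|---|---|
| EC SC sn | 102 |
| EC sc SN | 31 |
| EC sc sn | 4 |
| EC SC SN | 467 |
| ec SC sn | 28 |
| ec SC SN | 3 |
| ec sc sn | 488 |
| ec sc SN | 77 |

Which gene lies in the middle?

The two most frequent reciprocal classes, ec sc sn and EC SC SN, are the parental types, so the F1 was ec sc sn / EC SC SN.
The two rarest classes, EC sc sn and ec SC SN, are the double crossovers. Comparing them with the parentals, only the ec allele has switched, so ec is the middle locus and the order is sc – ec – sn.

ec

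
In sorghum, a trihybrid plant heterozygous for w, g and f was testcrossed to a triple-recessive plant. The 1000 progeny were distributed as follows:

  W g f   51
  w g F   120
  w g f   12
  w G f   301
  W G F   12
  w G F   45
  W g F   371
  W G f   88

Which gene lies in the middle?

The two most frequent reciprocal classes, W g F and w G f, are the parental types, so the F1 was W g F / w G f.
The two rarest classes, W G F and w g f, are the double crossovers. Comparing them with the parentals, only the g allele has switched, so g is the middle locus and the order is w – g – f.

g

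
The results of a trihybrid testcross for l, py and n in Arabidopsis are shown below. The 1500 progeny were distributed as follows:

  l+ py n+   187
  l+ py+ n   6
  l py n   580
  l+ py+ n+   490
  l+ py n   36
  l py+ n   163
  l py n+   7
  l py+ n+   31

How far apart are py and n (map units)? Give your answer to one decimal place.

24.2 map units

The two most frequent reciprocal classes, l py n and l+ py+ n+, are the parental types, so the F1 was l py n / l+ py+ n+.
The two rarest classes, l py n+ and l+ py+ n, are the double crossovers. Comparing them with the parentals, only the n allele has switched, so n is the middle locus and the order is l – n – py.
Crossovers in the n–py interval produce the single-crossover classes l py+ n and l+ py n+ (163 + 187 = 350) plus the double crossovers (13).
RF(n–py) = (350 + 13) / 1500 = 363/1500 = 0.2420 → 24.2 map units.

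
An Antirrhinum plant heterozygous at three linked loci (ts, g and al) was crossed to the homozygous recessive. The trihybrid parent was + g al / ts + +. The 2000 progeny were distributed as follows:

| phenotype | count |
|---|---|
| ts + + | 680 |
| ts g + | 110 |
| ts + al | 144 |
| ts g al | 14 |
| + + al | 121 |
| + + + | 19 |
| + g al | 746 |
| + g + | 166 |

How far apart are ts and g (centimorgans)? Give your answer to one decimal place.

13.2 centimorgans

The two rarest classes, ts g al and + + +, are the double crossovers. Comparing them with the parentals, only the ts allele has switched, so ts is the middle locus and the order is g – ts – al.
Crossovers in the g–ts interval produce the single-crossover classes + + al and ts g + (121 + 110 = 231) plus the double crossovers (33).
RF(g–ts) = (231 + 33) / 2000 = 264/2000 = 0.1320 → 13.2 centimorgans.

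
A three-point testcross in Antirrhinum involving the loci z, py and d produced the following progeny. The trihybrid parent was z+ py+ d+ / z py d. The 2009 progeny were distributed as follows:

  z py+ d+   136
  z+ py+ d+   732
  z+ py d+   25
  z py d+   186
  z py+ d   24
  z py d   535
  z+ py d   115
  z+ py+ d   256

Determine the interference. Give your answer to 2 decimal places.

The two rarest classes, z+ py d+ and z py+ d, are the double crossovers. Comparing them with the parentals, only the py allele has switched, so py is the middle locus and the order is z – py – d.
z–py: (251 + 49)/2009 = 0.1493; py–d: (442 + 49)/2009 = 0.2444.
Expected DCO frequency = 0.1493 × 0.2444 ≈ 0.03649; observed = 49/2009 ≈ 0.02439.
Coefficient of coincidence = 0.02439/0.03649 ≈ 0.67; interference = 1 − 0.67 = 0.33.

0.33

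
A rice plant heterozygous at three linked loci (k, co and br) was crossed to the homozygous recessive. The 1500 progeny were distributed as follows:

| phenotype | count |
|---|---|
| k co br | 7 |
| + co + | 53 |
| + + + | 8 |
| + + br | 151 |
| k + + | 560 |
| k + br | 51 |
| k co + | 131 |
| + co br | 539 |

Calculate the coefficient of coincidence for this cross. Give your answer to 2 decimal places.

The two most frequent reciprocal classes, k + + and + co br, are the parental types, so the F1 was k + + / + co br.
The two rarest classes, + + + and k co br, are the double crossovers. Comparing them with the parentals, only the k allele has switched, so k is the middle locus and the order is co – k – br.
co–k: (282 + 15)/1500 = 0.1980; k–br: (104 + 15)/1500 = 0.0793.
Expected DCO frequency = 0.1980 × 0.0793 ≈ 0.01570; observed = 15/1500 ≈ 0.01000.
Coefficient of coincidence = 0.01000/0.01570 ≈ 0.64.

0.64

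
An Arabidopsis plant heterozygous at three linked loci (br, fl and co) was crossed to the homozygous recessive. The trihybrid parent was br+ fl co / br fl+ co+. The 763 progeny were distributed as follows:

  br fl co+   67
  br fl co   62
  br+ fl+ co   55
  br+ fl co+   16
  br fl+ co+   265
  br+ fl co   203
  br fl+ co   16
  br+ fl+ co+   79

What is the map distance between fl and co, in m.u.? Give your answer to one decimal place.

The two rarest classes, br+ fl co+ and br fl+ co, are the double crossovers. Comparing them with the parentals, only the co allele has switched, so co is the middle locus and the order is fl – co – br.
Crossovers in the fl–co interval produce the single-crossover classes br+ fl+ co and br fl co+ (55 + 67 = 122) plus the double crossovers (32).
RF(fl–co) = (122 + 32) / 763 = 154/763 = 0.2018 → 20.2 m.u.

20.2 m.u.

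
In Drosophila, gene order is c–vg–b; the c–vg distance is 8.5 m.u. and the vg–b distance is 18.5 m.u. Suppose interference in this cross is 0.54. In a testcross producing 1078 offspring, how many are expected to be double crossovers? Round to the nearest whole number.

Map distances give recombination frequencies of 0.085 and 0.185 for the two intervals.
With interference 0.54 (so coincidence = 0.46), expected double-crossover frequency = 0.085 × 0.185 × 0.46 = 0.00723.
Expected number = 0.00723 × 1078 = 7.80 ≈ 8.

8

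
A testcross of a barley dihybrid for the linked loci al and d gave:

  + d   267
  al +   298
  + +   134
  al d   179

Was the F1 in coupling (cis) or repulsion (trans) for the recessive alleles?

trans

The two most frequent classes are + d (267) and al + (298); these are the parental (non-recombinant) types.
So the F1 carried + d on one chromosome and al + on the other — the recessive alleles are on opposite chromosomes (trans / repulsion).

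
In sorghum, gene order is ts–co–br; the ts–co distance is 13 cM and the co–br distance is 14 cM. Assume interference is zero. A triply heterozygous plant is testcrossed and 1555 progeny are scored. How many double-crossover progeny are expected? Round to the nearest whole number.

Map distances give recombination frequencies of 0.130 and 0.140 for the two intervals.
With no interference, expected double-crossover frequency = 0.130 × 0.140 = 0.01820.
Expected number = 0.01820 × 1555 = 28.30 ≈ 28.

28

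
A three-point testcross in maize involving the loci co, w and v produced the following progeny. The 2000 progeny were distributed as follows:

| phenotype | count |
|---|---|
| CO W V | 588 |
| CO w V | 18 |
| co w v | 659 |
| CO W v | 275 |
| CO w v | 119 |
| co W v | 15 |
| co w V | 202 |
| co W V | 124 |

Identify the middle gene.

The two most frequent reciprocal classes, co w v and CO W V, are the parental types, so the F1 was co w v / CO W V.
The two rarest classes, co W v and CO w V, are the double crossovers. Comparing them with the parentals, only the w allele has switched, so w is the middle locus and the order is v – w – co.

w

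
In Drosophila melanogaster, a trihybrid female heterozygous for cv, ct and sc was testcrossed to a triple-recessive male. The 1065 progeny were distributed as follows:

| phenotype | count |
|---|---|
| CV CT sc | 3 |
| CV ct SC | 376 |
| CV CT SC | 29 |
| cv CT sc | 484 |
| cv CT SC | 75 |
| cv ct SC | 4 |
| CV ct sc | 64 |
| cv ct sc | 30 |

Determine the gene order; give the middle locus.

cv

The two most frequent reciprocal classes, cv CT sc and CV ct SC, are the parental types, so the F1 was cv CT sc / CV ct SC.
The two rarest classes, CV CT sc and cv ct SC, are the double crossovers. Comparing them with the parentals, only the cv allele has switched, so cv is the middle locus and the order is sc – cv – ct.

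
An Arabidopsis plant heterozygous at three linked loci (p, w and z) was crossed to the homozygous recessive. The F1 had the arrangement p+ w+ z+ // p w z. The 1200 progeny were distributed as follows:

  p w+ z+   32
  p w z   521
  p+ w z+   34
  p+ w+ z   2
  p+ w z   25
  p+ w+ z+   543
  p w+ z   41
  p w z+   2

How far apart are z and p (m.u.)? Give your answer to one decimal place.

The two rarest classes, p+ w+ z and p w z+, are the double crossovers. Comparing them with the parentals, only the z allele has switched, so z is the middle locus and the order is p – z – w.
Crossovers in the p–z interval produce the single-crossover classes p w+ z+ and p+ w z (32 + 25 = 57) plus the double crossovers (4).
RF(p–z) = (57 + 4) / 1200 = 61/1200 = 0.0508 → 5.1 m.u.

5.1 m.u.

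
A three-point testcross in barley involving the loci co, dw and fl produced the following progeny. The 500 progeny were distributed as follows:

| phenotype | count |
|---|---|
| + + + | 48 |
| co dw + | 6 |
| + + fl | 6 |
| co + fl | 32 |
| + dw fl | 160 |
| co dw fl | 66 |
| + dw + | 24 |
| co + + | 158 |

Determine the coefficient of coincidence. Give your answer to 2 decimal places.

The two most frequent reciprocal classes, co + + and + dw fl, are the parental types, so the F1 was co + + / + dw fl.
The two rarest classes, co dw + and + + fl, are the double crossovers. Comparing them with the parentals, only the dw allele has switched, so dw is the middle locus and the order is co – dw – fl.
co–dw: (114 + 12)/500 = 0.2520; dw–fl: (56 + 12)/500 = 0.1360.
Expected DCO frequency = 0.2520 × 0.1360 ≈ 0.03427; observed = 12/500 ≈ 0.02400.
Coefficient of coincidence = 0.02400/0.03427 ≈ 0.70.

0.70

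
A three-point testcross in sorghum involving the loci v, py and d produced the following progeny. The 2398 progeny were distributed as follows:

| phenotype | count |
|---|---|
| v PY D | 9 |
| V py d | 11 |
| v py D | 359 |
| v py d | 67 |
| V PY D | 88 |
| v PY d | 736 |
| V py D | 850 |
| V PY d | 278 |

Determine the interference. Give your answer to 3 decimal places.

The two most frequent reciprocal classes, V py D and v PY d, are the parental types, so the F1 was V py D / v PY d.
The two rarest classes, V py d and v PY D, are the double crossovers. Comparing them with the parentals, only the d allele has switched, so d is the middle locus and the order is v – d – py.
v–d: (637 + 20)/2398 = 0.2740; d–py: (155 + 20)/2398 = 0.0730.
Expected DCO frequency = 0.2740 × 0.0730 ≈ 0.02000; observed = 20/2398 ≈ 0.00834.
Coefficient of coincidence = 0.00834/0.02000 ≈ 0.417; interference = 1 − 0.417 = 0.583.

0.583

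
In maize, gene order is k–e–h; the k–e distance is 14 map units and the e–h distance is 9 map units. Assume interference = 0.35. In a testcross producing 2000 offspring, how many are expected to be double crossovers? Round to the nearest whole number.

Map distances give recombination frequencies of 0.140 and 0.090 for the two intervals.
With interference 0.35 (so coincidence = 0.65), expected double-crossover frequency = 0.140 × 0.090 × 0.65 = 0.00819.
Expected number = 0.00819 × 2000 = 16.38 ≈ 16.

16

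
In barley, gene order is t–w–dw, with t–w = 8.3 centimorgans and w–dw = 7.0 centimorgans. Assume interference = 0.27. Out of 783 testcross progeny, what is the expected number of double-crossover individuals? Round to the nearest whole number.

Map distances give recombination frequencies of 0.083 and 0.070 for the two intervals.
With interference 0.27 (so coincidence = 0.73), expected double-crossover frequency = 0.083 × 0.070 × 0.73 = 0.00424.
Expected number = 0.00424 × 783 = 3.32 ≈ 3.

3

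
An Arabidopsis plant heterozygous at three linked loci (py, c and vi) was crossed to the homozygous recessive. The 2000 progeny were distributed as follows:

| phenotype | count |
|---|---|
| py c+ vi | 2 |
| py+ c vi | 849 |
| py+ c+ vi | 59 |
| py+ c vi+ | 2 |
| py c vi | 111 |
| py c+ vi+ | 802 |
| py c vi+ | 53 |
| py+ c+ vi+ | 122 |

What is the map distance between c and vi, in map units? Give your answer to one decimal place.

5.8 map units

The two most frequent reciprocal classes, py c+ vi+ and py+ c vi, are the parental types, so the F1 was py c+ vi+ / py+ c vi.
The two rarest classes, py c+ vi and py+ c vi+, are the double crossovers. Comparing them with the parentals, only the vi allele has switched, so vi is the middle locus and the order is c – vi – py.
Crossovers in the c–vi interval produce the single-crossover classes py c vi+ and py+ c+ vi (53 + 59 = 112) plus the double crossovers (4).
RF(c–vi) = (112 + 4) / 2000 = 116/2000 = 0.0580 → 5.8 map units.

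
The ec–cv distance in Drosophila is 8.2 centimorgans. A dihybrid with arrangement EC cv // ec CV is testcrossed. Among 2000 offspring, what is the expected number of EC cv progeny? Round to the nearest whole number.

918

A map distance of 8.2 centimorgans corresponds to a recombination frequency of 0.082.
The F1 is EC cv / ec CV, so EC cv is a parental gamete class with expected frequency (1 − r)/2 = 0.918/2 = 0.4590.
Expected number = 0.4590 × 2000 = 918.00 ≈ 918.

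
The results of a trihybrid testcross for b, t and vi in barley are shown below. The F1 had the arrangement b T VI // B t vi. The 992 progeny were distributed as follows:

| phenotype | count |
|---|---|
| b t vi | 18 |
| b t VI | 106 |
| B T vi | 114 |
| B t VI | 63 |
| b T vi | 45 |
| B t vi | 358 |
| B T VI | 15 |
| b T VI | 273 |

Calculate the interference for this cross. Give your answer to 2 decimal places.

The two rarest classes, B T VI and b t vi, are the double crossovers. Comparing them with the parentals, only the b allele has switched, so b is the middle locus and the order is vi – b – t.
vi–b: (108 + 33)/992 = 0.1421; b–t: (220 + 33)/992 = 0.2550.
Expected DCO frequency = 0.1421 × 0.2550 ≈ 0.03624; observed = 33/992 ≈ 0.03327.
Coefficient of coincidence = 0.03327/0.03624 ≈ 0.92; interference = 1 − 0.92 = 0.08.

0.08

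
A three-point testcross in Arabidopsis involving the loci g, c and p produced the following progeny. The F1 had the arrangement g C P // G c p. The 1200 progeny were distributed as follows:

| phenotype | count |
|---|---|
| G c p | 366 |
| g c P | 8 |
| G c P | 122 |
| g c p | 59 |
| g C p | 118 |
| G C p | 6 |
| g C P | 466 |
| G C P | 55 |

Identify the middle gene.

The two rarest classes, g c P and G C p, are the double crossovers. Comparing them with the parentals, only the c allele has switched, so c is the middle locus and the order is g – c – p.

c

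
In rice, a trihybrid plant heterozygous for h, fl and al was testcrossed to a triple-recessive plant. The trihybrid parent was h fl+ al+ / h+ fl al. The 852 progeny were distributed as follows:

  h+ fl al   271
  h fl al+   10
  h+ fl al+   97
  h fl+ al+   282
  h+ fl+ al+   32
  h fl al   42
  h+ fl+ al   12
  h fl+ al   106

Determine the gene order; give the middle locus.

fl

The two rarest classes, h fl al+ and h+ fl+ al, are the double crossovers. Comparing them with the parentals, only the fl allele has switched, so fl is the middle locus and the order is h – fl – al.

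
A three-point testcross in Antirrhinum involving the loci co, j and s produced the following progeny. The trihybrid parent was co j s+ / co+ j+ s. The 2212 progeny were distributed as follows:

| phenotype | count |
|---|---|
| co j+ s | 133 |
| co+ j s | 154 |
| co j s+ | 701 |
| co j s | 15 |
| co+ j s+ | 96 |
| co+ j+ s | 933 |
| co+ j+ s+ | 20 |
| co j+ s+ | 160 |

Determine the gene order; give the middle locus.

The two rarest classes, co j s and co+ j+ s+, are the double crossovers. Comparing them with the parentals, only the s allele has switched, so s is the middle locus and the order is co – s – j.

s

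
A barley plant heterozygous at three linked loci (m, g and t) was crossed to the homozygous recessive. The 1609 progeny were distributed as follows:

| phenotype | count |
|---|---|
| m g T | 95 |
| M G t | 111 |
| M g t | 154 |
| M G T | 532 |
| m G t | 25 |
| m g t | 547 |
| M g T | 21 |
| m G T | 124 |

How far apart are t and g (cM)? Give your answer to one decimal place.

The two most frequent reciprocal classes, m g t and M G T, are the parental types, so the F1 was m g t / M G T.
The two rarest classes, m G t and M g T, are the double crossovers. Comparing them with the parentals, only the g allele has switched, so g is the middle locus and the order is m – g – t.
Crossovers in the g–t interval produce the single-crossover classes m g T and M G t (95 + 111 = 206) plus the double crossovers (46).
RF(g–t) = (206 + 46) / 1609 = 252/1609 = 0.1566 → 15.7 cM.

15.7 cM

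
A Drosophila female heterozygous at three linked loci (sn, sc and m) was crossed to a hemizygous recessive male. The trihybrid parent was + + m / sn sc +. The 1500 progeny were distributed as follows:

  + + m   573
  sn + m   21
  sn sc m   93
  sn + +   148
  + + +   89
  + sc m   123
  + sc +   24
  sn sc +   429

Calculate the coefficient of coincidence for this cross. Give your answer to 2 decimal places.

0.94

The two rarest classes, sn + m and + sc +, are the double crossovers. Comparing them with the parentals, only the sn allele has switched, so sn is the middle locus and the order is sc – sn – m.
sc–sn: (271 + 45)/1500 = 0.2107; sn–m: (182 + 45)/1500 = 0.1513.
Expected DCO frequency = 0.2107 × 0.1513 ≈ 0.03188; observed = 45/1500 ≈ 0.03000.
Coefficient of coincidence = 0.03000/0.03188 ≈ 0.94.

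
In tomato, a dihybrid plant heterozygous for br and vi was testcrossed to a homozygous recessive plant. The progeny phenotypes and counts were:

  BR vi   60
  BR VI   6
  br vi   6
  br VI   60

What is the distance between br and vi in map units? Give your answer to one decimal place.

The two most frequent classes, BR vi (60) and br VI (60), are the parental types, so the F1 was BR vi / br VI.
The recombinant classes are BR VI and br vi: 6 + 6 = 12.
Recombination frequency = 12/132 = 0.0909 ≈ 9.1%, i.e. 9.1 map units.

9.1 map units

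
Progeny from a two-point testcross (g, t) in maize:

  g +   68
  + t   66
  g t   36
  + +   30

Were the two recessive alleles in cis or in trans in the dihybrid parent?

The two most frequent classes are + t (66) and g + (68); these are the parental (non-recombinant) types.
So the F1 carried + t on one chromosome and g + on the other — the recessive alleles are on opposite chromosomes (trans / repulsion).

trans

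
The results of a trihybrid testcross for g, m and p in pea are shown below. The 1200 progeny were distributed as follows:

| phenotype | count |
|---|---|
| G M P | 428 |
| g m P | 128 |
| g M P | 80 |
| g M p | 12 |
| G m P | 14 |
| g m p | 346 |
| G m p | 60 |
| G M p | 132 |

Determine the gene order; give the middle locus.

m

The two most frequent reciprocal classes, g m p and G M P, are the parental types, so the F1 was g m p / G M P.
The two rarest classes, g M p and G m P, are the double crossovers. Comparing them with the parentals, only the m allele has switched, so m is the middle locus and the order is p – m – g.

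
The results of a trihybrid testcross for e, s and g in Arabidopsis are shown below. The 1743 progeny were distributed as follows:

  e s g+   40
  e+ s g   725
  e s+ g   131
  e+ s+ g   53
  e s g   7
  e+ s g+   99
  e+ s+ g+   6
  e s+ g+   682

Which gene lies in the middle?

e

The two most frequent reciprocal classes, e s+ g+ and e+ s g, are the parental types, so the F1 was e s+ g+ / e+ s g.
The two rarest classes, e+ s+ g+ and e s g, are the double crossovers. Comparing them with the parentals, only the e allele has switched, so e is the middle locus and the order is s – e – g.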